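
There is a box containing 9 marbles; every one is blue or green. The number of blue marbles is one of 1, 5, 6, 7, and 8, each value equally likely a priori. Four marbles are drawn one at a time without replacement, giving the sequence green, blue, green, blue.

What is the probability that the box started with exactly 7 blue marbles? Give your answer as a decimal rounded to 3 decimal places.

0.167

For each hypothesis, P(data | H) works out to: P(data | r = 1) = (8/9)(1/8)(7/7)(0/6) = 0; P(data | r = 5) = (4/9)(5/8)(3/7)(4/6) = 5/63; P(data | r = 6) = (3/9)(6/8)(2/7)(5/6) = 5/84; P(data | r = 7) = (2/9)(7/8)(1/7)(6/6) = 1/36; P(data | r = 8) = (1/9)(8/8)(0/7) = 0.
Multiplying each by its prior: 1/5 · 0 = 0, 1/5 · 5/63 = 1/63, 1/5 · 5/84 = 1/84, 1/5 · 1/36 = 1/180, 1/5 · 0 = 0; with total 1/30.
By Bayes' rule, P(r = 7 | data) = (1/180) / (1/30) = 1/6.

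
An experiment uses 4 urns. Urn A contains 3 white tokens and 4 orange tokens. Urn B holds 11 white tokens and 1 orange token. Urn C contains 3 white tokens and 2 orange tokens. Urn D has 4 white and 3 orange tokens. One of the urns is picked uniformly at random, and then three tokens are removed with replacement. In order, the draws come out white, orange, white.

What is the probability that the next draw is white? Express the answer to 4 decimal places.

0.6004

Compute the likelihood of the observed sequence for each case: P(data | urn A) = (3/7)(4/7)(3/7) = 0.10496; P(data | urn B) = (11/12)(1/12)(11/12) = 0.070023; P(data | urn C) = (3/5)(2/5)(3/5) = 0.144; P(data | urn D) = (4/7)(3/7)(4/7) = 0.13994.
The prior-weighted likelihoods are 1/4 · 0.10496 = 0.026239, 1/4 · 0.070023 = 0.017506, 1/4 · 0.144 = 0.036, 1/4 · 0.13994 = 0.034985; these sum to 0.11473.
Normalising, the posterior is P(urn A | data) = 0.2287, P(urn B | data) = 0.15258, P(urn C | data) = 0.31378, P(urn D | data) = 0.30494.
So P(white next | data) = Σ P(white next | H) P(H | data) = (3/7)(0.2287) + (11/12)(0.15258) + (3/5)(0.31378) + (4/7)(0.30494) = 0.6004.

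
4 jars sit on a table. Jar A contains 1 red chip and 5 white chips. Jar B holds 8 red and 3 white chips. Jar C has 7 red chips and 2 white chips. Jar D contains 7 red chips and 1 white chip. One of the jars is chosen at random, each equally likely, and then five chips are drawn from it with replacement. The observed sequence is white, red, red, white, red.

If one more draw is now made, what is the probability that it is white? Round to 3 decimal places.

0.259

The likelihood of the observed sequence under each hypothesis: P(data | jar A) = (5/6)(1/6)(1/6)(5/6)(1/6) = 0.003215; P(data | jar B) = (3/11)(8/11)(8/11)(3/11)(8/11) = 0.028612; P(data | jar C) = (2/9)(7/9)(7/9)(2/9)(7/9) = 0.023235; P(data | jar D) = (1/8)(7/8)(7/8)(1/8)(7/8) = 0.010468.
Multiplying each by its prior: 1/4 · 0.003215 = 0.00080376, 1/4 · 0.028612 = 0.007153, 1/4 · 0.023235 = 0.0058087, 1/4 · 0.010468 = 0.0026169; these sum to 0.016382.
Dividing through by the total gives posterior P(jar A | data) = 0.049062, P(jar B | data) = 0.43663, P(jar C | data) = 0.35457, P(jar D | data) = 0.15974.
So P(white next | data) = Σ P(white next | H) P(H | data) = (5/6)(0.049062) + (3/11)(0.43663) + (2/9)(0.35457) + (1/8)(0.15974) = 0.25873.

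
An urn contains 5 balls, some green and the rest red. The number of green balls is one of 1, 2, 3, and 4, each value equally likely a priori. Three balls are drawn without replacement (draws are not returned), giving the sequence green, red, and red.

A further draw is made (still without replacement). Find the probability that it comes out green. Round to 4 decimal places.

0.4000

For each hypothesis, P(data | H) works out to: P(data | r = 1) = (1/5)(4/4)(3/3) = 1/5; P(data | r = 2) = (2/5)(3/4)(2/3) = 1/5; P(data | r = 3) = (3/5)(2/4)(1/3) = 1/10; P(data | r = 4) = (4/5)(1/4)(0/3) = 0.
Multiplying each by its prior: 1/4 · 1/5 = 1/20, 1/4 · 1/5 = 1/20, 1/4 · 1/10 = 1/40, 1/4 · 0 = 0; with total 1/8.
Normalising, the posterior is P(r = 1 | data) = 2/5, P(r = 2 | data) = 2/5, P(r = 3 | data) = 1/5, P(r = 4 | data) = 0.
Averaging over the posterior, P(green next | data) = (0)(2/5) + (1/2)(2/5) + (1)(1/5) = 2/5.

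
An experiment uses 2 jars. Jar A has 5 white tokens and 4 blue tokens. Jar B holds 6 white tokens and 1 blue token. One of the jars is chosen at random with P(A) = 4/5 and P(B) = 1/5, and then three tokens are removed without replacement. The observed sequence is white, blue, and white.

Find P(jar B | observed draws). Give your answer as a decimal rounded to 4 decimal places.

0.1837

Under each hypothesis, the probability of the observed sequence is: P(data | jar A) = (5/9)(4/8)(4/7) = 10/63; P(data | jar B) = (6/7)(1/6)(5/5) = 1/7.
The prior-weighted likelihoods are 4/5 · 10/63 = 8/63, 1/5 · 1/7 = 1/35; these sum to 7/45.
Therefore the posterior P(jar B | data) = (1/35) / (7/45) = 9/49.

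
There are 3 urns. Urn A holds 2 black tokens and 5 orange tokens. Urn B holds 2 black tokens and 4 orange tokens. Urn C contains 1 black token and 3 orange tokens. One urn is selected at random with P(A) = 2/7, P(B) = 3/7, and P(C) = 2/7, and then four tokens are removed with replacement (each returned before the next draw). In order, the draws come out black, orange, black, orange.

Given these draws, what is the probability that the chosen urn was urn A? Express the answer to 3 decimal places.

0.276

For each hypothesis, P(data | H) works out to: P(data | urn A) = (2/7)(5/7)(2/7)(5/7) = 0.041649; P(data | urn B) = (2/6)(4/6)(2/6)(4/6) = 0.049383; P(data | urn C) = (1/4)(3/4)(1/4)(3/4) = 0.035156.
Weighting by the prior gives 2/7 · 0.041649 = 0.0119, 3/7 · 0.049383 = 0.021164, 2/7 · 0.035156 = 0.010045; summing to 0.043108.
So P(urn A | data) = (0.0119) / (0.043108) = 0.27604.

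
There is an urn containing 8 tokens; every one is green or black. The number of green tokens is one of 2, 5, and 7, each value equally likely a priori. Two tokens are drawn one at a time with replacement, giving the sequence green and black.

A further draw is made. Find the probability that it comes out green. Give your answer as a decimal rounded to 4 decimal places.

Compute the likelihood of the observed sequence for each case: P(data | r = 2) = (2/8)(6/8) = 3/16; P(data | r = 5) = (5/8)(3/8) = 15/64; P(data | r = 7) = (7/8)(1/8) = 7/64.
Multiplying each by its prior: 1/3 · 3/16 = 1/16, 1/3 · 15/64 = 5/64, 1/3 · 7/64 = 7/192; with total 17/96.
Dividing through by the total gives posterior P(r = 2 | data) = 6/17, P(r = 5 | data) = 15/34, P(r = 7 | data) = 7/34.
So P(green next | data) = Σ P(green next | H) P(H | data) = (1/4)(6/17) + (5/8)(15/34) + (7/8)(7/34) = 37/68.

0.5441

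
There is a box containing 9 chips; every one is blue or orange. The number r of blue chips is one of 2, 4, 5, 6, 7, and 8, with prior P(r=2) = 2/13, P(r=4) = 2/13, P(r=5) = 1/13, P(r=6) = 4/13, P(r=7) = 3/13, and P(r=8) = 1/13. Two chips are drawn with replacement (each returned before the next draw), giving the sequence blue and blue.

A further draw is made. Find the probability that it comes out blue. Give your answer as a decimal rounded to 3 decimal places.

0.707

Compute the likelihood of the observed sequence for each case: P(data | r = 2) = (2/9)(2/9) = 0.049383; P(data | r = 4) = (4/9)(4/9) = 0.19753; P(data | r = 5) = (5/9)(5/9) = 0.30864; P(data | r = 6) = (6/9)(6/9) = 0.44444; P(data | r = 7) = (7/9)(7/9) = 0.60494; P(data | r = 8) = (8/9)(8/9) = 0.79012.
Multiplying each by its prior: 2/13 · 0.049383 = 0.0075973, 2/13 · 0.19753 = 0.030389, 1/13 · 0.30864 = 0.023742, 4/13 · 0.44444 = 0.13675, 3/13 · 0.60494 = 0.1396, 1/13 · 0.79012 = 0.060779; with total 0.39886.
The posterior is then P(r = 2 | data) = 0.019048, P(r = 4 | data) = 0.07619, P(r = 5 | data) = 0.059524, P(r = 6 | data) = 0.34286, P(r = 7 | data) = 0.35, P(r = 8 | data) = 0.15238.
The predictive probability is P(blue next | data) = (2/9)(0.019048) + (4/9)(0.07619) + (5/9)(0.059524) + (2/3)(0.34286) + (7/9)(0.35) + (8/9)(0.15238) = 0.70741.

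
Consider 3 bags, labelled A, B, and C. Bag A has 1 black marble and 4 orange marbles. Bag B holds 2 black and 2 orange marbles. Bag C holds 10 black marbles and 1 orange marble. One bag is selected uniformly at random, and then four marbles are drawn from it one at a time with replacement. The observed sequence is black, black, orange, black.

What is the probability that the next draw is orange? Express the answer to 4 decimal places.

Under each hypothesis, the probability of the observed sequence is: P(data | bag A) = (1/5)(1/5)(4/5)(1/5) = 0.0064; P(data | bag B) = (2/4)(2/4)(2/4)(2/4) = 0.0625; P(data | bag C) = (10/11)(10/11)(1/11)(10/11) = 0.068301.
The prior-weighted likelihoods are 1/3 · 0.0064 = 0.0021333, 1/3 · 0.0625 = 0.020833, 1/3 · 0.068301 = 0.022767; summing to 0.045734.
The posterior is then P(bag A | data) = 0.046647, P(bag B | data) = 0.45553, P(bag C | data) = 0.49782.
The predictive probability is P(orange next | data) = (4/5)(0.046647) + (1/2)(0.45553) + (1/11)(0.49782) = 0.31034.

0.3103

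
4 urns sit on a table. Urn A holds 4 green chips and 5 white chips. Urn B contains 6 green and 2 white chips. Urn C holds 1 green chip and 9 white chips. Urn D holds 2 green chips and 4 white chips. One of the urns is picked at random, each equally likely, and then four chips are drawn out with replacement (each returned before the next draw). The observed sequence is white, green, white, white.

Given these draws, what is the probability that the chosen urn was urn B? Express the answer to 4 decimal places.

0.0451

Compute the likelihood of the observed sequence for each case: P(data | urn A) = (5/9)(4/9)(5/9)(5/9) = 0.076208; P(data | urn B) = (2/8)(6/8)(2/8)(2/8) = 0.011719; P(data | urn C) = (9/10)(1/10)(9/10)(9/10) = 0.0729; P(data | urn D) = (4/6)(2/6)(4/6)(4/6) = 0.098765.
The prior-weighted likelihoods are 1/4 · 0.076208 = 0.019052, 1/4 · 0.011719 = 0.0029297, 1/4 · 0.0729 = 0.018225, 1/4 · 0.098765 = 0.024691; summing to 0.064898.
So P(urn B | data) = (0.0029297) / (0.064898) = 0.045143.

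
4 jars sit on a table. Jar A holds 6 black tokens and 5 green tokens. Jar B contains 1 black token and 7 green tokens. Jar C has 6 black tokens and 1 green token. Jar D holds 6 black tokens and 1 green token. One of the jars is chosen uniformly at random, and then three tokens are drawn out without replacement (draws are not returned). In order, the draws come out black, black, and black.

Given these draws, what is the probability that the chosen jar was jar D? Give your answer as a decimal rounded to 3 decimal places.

0.452

Under each hypothesis, the probability of the observed sequence is: P(data | jar A) = (6/11)(5/10)(4/9) = 4/33; P(data | jar B) = (1/8)(0/7) = 0; P(data | jar C) = (6/7)(5/6)(4/5) = 4/7; P(data | jar D) = (6/7)(5/6)(4/5) = 4/7.
Weighting by the prior gives 1/4 · 4/33 = 1/33, 1/4 · 0 = 0, 1/4 · 4/7 = 1/7, 1/4 · 4/7 = 1/7; summing to 73/231.
Therefore the posterior P(jar D | data) = (1/7) / (73/231) = 33/73.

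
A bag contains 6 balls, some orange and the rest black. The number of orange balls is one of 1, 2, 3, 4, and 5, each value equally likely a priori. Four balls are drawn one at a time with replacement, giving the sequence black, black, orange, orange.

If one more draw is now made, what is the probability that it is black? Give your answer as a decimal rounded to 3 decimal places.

0.500

The likelihood of the observed sequence under each hypothesis: P(data | r = 1) = (5/6)(5/6)(1/6)(1/6) = 0.01929; P(data | r = 2) = (4/6)(4/6)(2/6)(2/6) = 0.049383; P(data | r = 3) = (3/6)(3/6)(3/6)(3/6) = 0.0625; P(data | r = 4) = (2/6)(2/6)(4/6)(4/6) = 0.049383; P(data | r = 5) = (1/6)(1/6)(5/6)(5/6) = 0.01929.
Multiplying each by its prior: 1/5 · 0.01929 = 0.003858, 1/5 · 0.049383 = 0.0098765, 1/5 · 0.0625 = 0.0125, 1/5 · 0.049383 = 0.0098765, 1/5 · 0.01929 = 0.003858; summing to 0.039969.
The posterior is then P(r = 1 | data) = 0.096525, P(r = 2 | data) = 0.2471, P(r = 3 | data) = 0.31274, P(r = 4 | data) = 0.2471, P(r = 5 | data) = 0.096525.
The predictive probability is P(black next | data) = (5/6)(0.096525) + (2/3)(0.2471) + (1/2)(0.31274) + (1/3)(0.2471) + (1/6)(0.096525) = 0.5.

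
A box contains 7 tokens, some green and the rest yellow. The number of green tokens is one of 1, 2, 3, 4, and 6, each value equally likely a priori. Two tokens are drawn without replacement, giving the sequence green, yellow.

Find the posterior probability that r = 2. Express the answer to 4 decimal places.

For each hypothesis, P(data | H) works out to: P(data | r = 1) = (1/7)(6/6) = 1/7; P(data | r = 2) = (2/7)(5/6) = 5/21; P(data | r = 3) = (3/7)(4/6) = 2/7; P(data | r = 4) = (4/7)(3/6) = 2/7; P(data | r = 6) = (6/7)(1/6) = 1/7.
The prior-weighted likelihoods are 1/5 · 1/7 = 1/35, 1/5 · 5/21 = 1/21, 1/5 · 2/7 = 2/35, 1/5 · 2/7 = 2/35, 1/5 · 1/7 = 1/35; summing to 23/105.
So P(r = 2 | data) = (1/21) / (23/105) = 5/23.

0.2174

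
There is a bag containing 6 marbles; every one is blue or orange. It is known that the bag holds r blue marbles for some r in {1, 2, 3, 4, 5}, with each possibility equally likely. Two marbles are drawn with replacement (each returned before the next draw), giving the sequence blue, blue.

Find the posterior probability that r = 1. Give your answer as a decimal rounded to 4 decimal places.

0.0182

The likelihood of the observed sequence under each hypothesis: P(data | r = 1) = (1/6)(1/6) = 1/36; P(data | r = 2) = (2/6)(2/6) = 1/9; P(data | r = 3) = (3/6)(3/6) = 1/4; P(data | r = 4) = (4/6)(4/6) = 4/9; P(data | r = 5) = (5/6)(5/6) = 25/36.
Multiplying each by its prior: 1/5 · 1/36 = 1/180, 1/5 · 1/9 = 1/45, 1/5 · 1/4 = 1/20, 1/5 · 4/9 = 4/45, 1/5 · 25/36 = 5/36; with total 11/36.
By Bayes' rule, P(r = 1 | data) = (1/180) / (11/36) = 1/55.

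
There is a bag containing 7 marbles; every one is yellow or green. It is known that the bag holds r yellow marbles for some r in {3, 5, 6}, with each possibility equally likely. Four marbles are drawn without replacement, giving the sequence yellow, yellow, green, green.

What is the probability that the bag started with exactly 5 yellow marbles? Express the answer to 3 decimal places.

The likelihood of the observed sequence under each hypothesis: P(data | r = 3) = (3/7)(2/6)(4/5)(3/4) = 3/35; P(data | r = 5) = (5/7)(4/6)(2/5)(1/4) = 1/21; P(data | r = 6) = (6/7)(5/6)(1/5)(0/4) = 0.
Multiplying each by its prior: 1/3 · 3/35 = 1/35, 1/3 · 1/21 = 1/63, 1/3 · 0 = 0; summing to 2/45.
So P(r = 5 | data) = (1/63) / (2/45) = 5/14.

0.357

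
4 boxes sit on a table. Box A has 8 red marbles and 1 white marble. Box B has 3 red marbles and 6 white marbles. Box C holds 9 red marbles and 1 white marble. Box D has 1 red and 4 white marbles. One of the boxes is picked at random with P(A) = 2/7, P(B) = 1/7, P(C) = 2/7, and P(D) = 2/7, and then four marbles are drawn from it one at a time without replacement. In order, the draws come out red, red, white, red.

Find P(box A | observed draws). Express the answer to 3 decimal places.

Compute the likelihood of the observed sequence for each case: P(data | box A) = (8/9)(7/8)(1/7)(6/6) = 0.11111; P(data | box B) = (3/9)(2/8)(6/7)(1/6) = 0.011905; P(data | box C) = (9/10)(8/9)(1/8)(7/7) = 0.1; P(data | box D) = (1/5)(0/4) = 0.
Weighting by the prior gives 2/7 · 0.11111 = 0.031746, 1/7 · 0.011905 = 0.0017007, 2/7 · 0.1 = 0.028571, 2/7 · 0 = 0; summing to 0.062018.
Therefore the posterior P(box A | data) = (0.031746) / (0.062018) = 0.51188.

0.512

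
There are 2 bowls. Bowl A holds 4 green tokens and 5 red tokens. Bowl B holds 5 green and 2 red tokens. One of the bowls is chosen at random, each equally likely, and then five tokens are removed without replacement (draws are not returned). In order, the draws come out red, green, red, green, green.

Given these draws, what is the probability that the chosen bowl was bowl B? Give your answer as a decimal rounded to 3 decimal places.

For each hypothesis, P(data | H) works out to: P(data | bowl A) = (5/9)(4/8)(4/7)(3/6)(2/5) = 2/63; P(data | bowl B) = (2/7)(5/6)(1/5)(4/4)(3/3) = 1/21.
The prior-weighted likelihoods are 1/2 · 2/63 = 1/63, 1/2 · 1/21 = 1/42; with total 5/126.
By Bayes' rule, P(bowl B | data) = (1/42) / (5/126) = 3/5.

0.600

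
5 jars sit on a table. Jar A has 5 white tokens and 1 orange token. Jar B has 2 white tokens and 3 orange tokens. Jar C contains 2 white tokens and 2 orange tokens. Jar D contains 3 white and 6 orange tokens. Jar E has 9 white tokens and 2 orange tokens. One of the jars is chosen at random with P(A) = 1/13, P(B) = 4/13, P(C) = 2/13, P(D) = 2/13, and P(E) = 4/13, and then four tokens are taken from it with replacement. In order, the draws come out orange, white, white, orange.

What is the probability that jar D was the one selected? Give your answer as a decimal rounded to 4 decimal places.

0.1757

Under each hypothesis, the probability of the observed sequence is: P(data | jar A) = (1/6)(5/6)(5/6)(1/6) = 0.01929; P(data | jar B) = (3/5)(2/5)(2/5)(3/5) = 0.0576; P(data | jar C) = (2/4)(2/4)(2/4)(2/4) = 0.0625; P(data | jar D) = (6/9)(3/9)(3/9)(6/9) = 0.049383; P(data | jar E) = (2/11)(9/11)(9/11)(2/11) = 0.02213.
Multiplying each by its prior: 1/13 · 0.01929 = 0.0014839, 4/13 · 0.0576 = 0.017723, 2/13 · 0.0625 = 0.0096154, 2/13 · 0.049383 = 0.0075973, 4/13 · 0.02213 = 0.0068091; summing to 0.043229.
Therefore the posterior P(jar D | data) = (0.0075973) / (0.043229) = 0.17575.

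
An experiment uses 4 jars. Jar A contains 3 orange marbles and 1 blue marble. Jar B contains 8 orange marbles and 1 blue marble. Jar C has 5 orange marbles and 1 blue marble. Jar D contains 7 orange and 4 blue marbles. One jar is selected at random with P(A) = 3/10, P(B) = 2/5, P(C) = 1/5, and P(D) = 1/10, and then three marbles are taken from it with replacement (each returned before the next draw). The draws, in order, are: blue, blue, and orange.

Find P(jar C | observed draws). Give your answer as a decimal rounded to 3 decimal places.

The likelihood of the observed sequence under each hypothesis: P(data | jar A) = (1/4)(1/4)(3/4) = 0.046875; P(data | jar B) = (1/9)(1/9)(8/9) = 0.010974; P(data | jar C) = (1/6)(1/6)(5/6) = 0.023148; P(data | jar D) = (4/11)(4/11)(7/11) = 0.084147.
Multiplying each by its prior: 3/10 · 0.046875 = 0.014063, 2/5 · 0.010974 = 0.0043896, 1/5 · 0.023148 = 0.0046296, 1/10 · 0.084147 = 0.0084147; summing to 0.031496.
By Bayes' rule, P(jar C | data) = (0.0046296) / (0.031496) = 0.14699.

0.147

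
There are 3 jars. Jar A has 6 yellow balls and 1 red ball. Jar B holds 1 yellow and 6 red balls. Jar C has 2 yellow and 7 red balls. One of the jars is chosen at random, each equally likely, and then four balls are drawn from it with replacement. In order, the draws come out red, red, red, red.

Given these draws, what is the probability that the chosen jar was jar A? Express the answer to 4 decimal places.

For each hypothesis, P(data | H) works out to: P(data | jar A) = (1/7)(1/7)(1/7)(1/7) = 0.00041649; P(data | jar B) = (6/7)(6/7)(6/7)(6/7) = 0.53978; P(data | jar C) = (7/9)(7/9)(7/9)(7/9) = 0.36595.
The prior-weighted likelihoods are 1/3 · 0.00041649 = 0.00013883, 1/3 · 0.53978 = 0.17993, 1/3 · 0.36595 = 0.12198; these sum to 0.30205.
So P(jar A | data) = (0.00013883) / (0.30205) = 0.00045963.

0.0005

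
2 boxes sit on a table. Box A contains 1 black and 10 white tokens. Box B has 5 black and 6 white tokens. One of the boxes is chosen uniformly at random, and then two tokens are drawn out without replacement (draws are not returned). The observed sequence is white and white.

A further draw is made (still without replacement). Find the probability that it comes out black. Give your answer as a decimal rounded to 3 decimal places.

0.222

The likelihood of the observed sequence under each hypothesis: P(data | box A) = (10/11)(9/10) = 9/11; P(data | box B) = (6/11)(5/10) = 3/11.
Weighting by the prior gives 1/2 · 9/11 = 9/22, 1/2 · 3/11 = 3/22; these sum to 6/11.
Normalising, the posterior is P(box A | data) = 3/4, P(box B | data) = 1/4.
So P(black next | data) = Σ P(black next | H) P(H | data) = (1/9)(3/4) + (5/9)(1/4) = 2/9.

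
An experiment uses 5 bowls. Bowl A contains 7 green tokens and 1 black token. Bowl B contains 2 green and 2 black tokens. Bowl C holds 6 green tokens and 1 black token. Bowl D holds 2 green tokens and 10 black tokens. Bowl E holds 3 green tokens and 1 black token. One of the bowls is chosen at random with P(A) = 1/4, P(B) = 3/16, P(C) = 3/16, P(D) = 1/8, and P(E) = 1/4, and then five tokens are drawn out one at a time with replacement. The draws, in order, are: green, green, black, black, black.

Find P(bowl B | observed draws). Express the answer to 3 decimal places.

The likelihood of the observed sequence under each hypothesis: P(data | bowl A) = (7/8)(7/8)(1/8)(1/8)(1/8) = 0.0014954; P(data | bowl B) = (2/4)(2/4)(2/4)(2/4)(2/4) = 0.03125; P(data | bowl C) = (6/7)(6/7)(1/7)(1/7)(1/7) = 0.002142; P(data | bowl D) = (2/12)(2/12)(10/12)(10/12)(10/12) = 0.016075; P(data | bowl E) = (3/4)(3/4)(1/4)(1/4)(1/4) = 0.0087891.
Weighting by the prior gives 1/4 · 0.0014954 = 0.00037384, 3/16 · 0.03125 = 0.0058594, 3/16 · 0.002142 = 0.00040162, 1/8 · 0.016075 = 0.0020094, 1/4 · 0.0087891 = 0.0021973; these sum to 0.010841.
So P(bowl B | data) = (0.0058594) / (0.010841) = 0.54046.

0.540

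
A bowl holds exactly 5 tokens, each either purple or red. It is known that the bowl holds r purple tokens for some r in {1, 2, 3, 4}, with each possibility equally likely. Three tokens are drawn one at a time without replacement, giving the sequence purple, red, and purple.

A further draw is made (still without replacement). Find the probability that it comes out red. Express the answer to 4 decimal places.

For each hypothesis, P(data | H) works out to: P(data | r = 1) = (1/5)(4/4)(0/3) = 0; P(data | r = 2) = (2/5)(3/4)(1/3) = 1/10; P(data | r = 3) = (3/5)(2/4)(2/3) = 1/5; P(data | r = 4) = (4/5)(1/4)(3/3) = 1/5.
Multiplying each by its prior: 1/4 · 0 = 0, 1/4 · 1/10 = 1/40, 1/4 · 1/5 = 1/20, 1/4 · 1/5 = 1/20; with total 1/8.
Normalising, the posterior is P(r = 1 | data) = 0, P(r = 2 | data) = 1/5, P(r = 3 | data) = 2/5, P(r = 4 | data) = 2/5.
Averaging over the posterior, P(red next | data) = (1)(1/5) + (1/2)(2/5) + (0)(2/5) = 2/5.

0.4000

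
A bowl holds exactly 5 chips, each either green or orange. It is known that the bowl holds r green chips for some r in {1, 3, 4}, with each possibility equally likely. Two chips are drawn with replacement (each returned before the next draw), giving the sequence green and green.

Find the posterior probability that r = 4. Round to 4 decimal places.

The likelihood of the observed sequence under each hypothesis: P(data | r = 1) = (1/5)(1/5) = 1/25; P(data | r = 3) = (3/5)(3/5) = 9/25; P(data | r = 4) = (4/5)(4/5) = 16/25.
Multiplying each by its prior: 1/3 · 1/25 = 1/75, 1/3 · 9/25 = 3/25, 1/3 · 16/25 = 16/75; summing to 26/75.
Therefore the posterior P(r = 4 | data) = (16/75) / (26/75) = 8/13.

0.6154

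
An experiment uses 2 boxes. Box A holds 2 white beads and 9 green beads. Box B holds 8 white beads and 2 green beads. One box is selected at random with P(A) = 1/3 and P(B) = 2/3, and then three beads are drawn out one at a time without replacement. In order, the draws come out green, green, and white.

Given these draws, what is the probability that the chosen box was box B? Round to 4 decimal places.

0.2340

For each hypothesis, P(data | H) works out to: P(data | box A) = (9/11)(8/10)(2/9) = 0.14545; P(data | box B) = (2/10)(1/9)(8/8) = 0.022222.
Multiplying each by its prior: 1/3 · 0.14545 = 0.048485, 2/3 · 0.022222 = 0.014815; these sum to 0.0633.
By Bayes' rule, P(box B | data) = (0.014815) / (0.0633) = 0.23404.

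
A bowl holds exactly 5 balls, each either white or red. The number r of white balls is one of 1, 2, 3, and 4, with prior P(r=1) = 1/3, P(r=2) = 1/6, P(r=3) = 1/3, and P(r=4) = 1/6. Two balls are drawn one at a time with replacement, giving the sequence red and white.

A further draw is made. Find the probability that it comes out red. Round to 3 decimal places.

The likelihood of the observed sequence under each hypothesis: P(data | r = 1) = (4/5)(1/5) = 4/25; P(data | r = 2) = (3/5)(2/5) = 6/25; P(data | r = 3) = (2/5)(3/5) = 6/25; P(data | r = 4) = (1/5)(4/5) = 4/25.
Multiplying each by its prior: 1/3 · 4/25 = 4/75, 1/6 · 6/25 = 1/25, 1/3 · 6/25 = 2/25, 1/6 · 4/25 = 2/75; summing to 1/5.
Normalising, the posterior is P(r = 1 | data) = 4/15, P(r = 2 | data) = 1/5, P(r = 3 | data) = 2/5, P(r = 4 | data) = 2/15.
Averaging over the posterior, P(red next | data) = (4/5)(4/15) + (3/5)(1/5) + (2/5)(2/5) + (1/5)(2/15) = 13/25.

0.520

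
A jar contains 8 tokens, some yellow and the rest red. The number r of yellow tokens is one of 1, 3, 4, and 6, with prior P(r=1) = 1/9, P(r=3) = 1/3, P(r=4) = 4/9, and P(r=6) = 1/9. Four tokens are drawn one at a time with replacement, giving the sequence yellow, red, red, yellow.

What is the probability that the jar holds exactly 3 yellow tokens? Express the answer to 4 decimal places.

Compute the likelihood of the observed sequence for each case: P(data | r = 1) = (1/8)(7/8)(7/8)(1/8) = 0.011963; P(data | r = 3) = (3/8)(5/8)(5/8)(3/8) = 0.054932; P(data | r = 4) = (4/8)(4/8)(4/8)(4/8) = 0.0625; P(data | r = 6) = (6/8)(2/8)(2/8)(6/8) = 0.035156.
The prior-weighted likelihoods are 1/9 · 0.011963 = 0.0013292, 1/3 · 0.054932 = 0.018311, 4/9 · 0.0625 = 0.027778, 1/9 · 0.035156 = 0.0039062; these sum to 0.051324.
Hence P(r = 3 | data) = (0.018311) / (0.051324) = 0.35677.

0.3568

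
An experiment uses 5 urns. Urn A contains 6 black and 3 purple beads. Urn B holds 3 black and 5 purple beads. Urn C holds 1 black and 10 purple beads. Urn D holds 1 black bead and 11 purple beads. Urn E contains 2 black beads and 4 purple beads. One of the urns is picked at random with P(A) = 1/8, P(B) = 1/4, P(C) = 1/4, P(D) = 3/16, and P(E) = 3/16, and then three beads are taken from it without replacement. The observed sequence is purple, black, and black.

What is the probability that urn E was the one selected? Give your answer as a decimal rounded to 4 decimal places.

0.2188

For each hypothesis, P(data | H) works out to: P(data | urn A) = (3/9)(6/8)(5/7) = 5/28; P(data | urn B) = (5/8)(3/7)(2/6) = 5/56; P(data | urn C) = (10/11)(1/10)(0/9) = 0; P(data | urn D) = (11/12)(1/11)(0/10) = 0; P(data | urn E) = (4/6)(2/5)(1/4) = 1/15.
Multiplying each by its prior: 1/8 · 5/28 = 5/224, 1/4 · 5/56 = 5/224, 1/4 · 0 = 0, 3/16 · 0 = 0, 3/16 · 1/15 = 1/80; these sum to 2/35.
So P(urn E | data) = (1/80) / (2/35) = 7/32.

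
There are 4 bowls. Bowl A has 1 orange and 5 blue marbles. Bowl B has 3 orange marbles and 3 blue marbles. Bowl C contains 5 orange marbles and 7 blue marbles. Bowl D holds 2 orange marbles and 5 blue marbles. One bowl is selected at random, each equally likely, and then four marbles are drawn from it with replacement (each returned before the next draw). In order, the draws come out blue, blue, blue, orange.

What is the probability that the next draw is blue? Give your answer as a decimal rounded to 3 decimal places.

The likelihood of the observed sequence under each hypothesis: P(data | bowl A) = (5/6)(5/6)(5/6)(1/6) = 0.096451; P(data | bowl B) = (3/6)(3/6)(3/6)(3/6) = 0.0625; P(data | bowl C) = (7/12)(7/12)(7/12)(5/12) = 0.082706; P(data | bowl D) = (5/7)(5/7)(5/7)(2/7) = 0.10412.
The prior-weighted likelihoods are 1/4 · 0.096451 = 0.024113, 1/4 · 0.0625 = 0.015625, 1/4 · 0.082706 = 0.020677, 1/4 · 0.10412 = 0.026031; with total 0.086445.
Normalising, the posterior is P(bowl A | data) = 0.27894, P(bowl B | data) = 0.18075, P(bowl C | data) = 0.23919, P(bowl D | data) = 0.30113.
Averaging over the posterior, P(blue next | data) = (5/6)(0.27894) + (1/2)(0.18075) + (7/12)(0.23919) + (5/7)(0.30113) = 0.67744.

0.677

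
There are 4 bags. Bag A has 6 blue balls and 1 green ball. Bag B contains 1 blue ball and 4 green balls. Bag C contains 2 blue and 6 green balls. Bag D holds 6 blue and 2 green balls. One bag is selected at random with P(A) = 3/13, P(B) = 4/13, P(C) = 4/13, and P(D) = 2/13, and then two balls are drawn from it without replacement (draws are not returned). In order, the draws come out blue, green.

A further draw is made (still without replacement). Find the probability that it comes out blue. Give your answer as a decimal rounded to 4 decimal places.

For each hypothesis, P(data | H) works out to: P(data | bag A) = (6/7)(1/6) = 1/7; P(data | bag B) = (1/5)(4/4) = 1/5; P(data | bag C) = (2/8)(6/7) = 3/14; P(data | bag D) = (6/8)(2/7) = 3/14.
Weighting by the prior gives 3/13 · 1/7 = 3/91, 4/13 · 1/5 = 4/65, 4/13 · 3/14 = 6/91, 2/13 · 3/14 = 3/91; with total 88/455.
Dividing through by the total gives posterior P(bag A | data) = 15/88, P(bag B | data) = 7/22, P(bag C | data) = 15/44, P(bag D | data) = 15/88.
So P(blue next | data) = Σ P(blue next | H) P(H | data) = (1)(15/88) + (0)(7/22) + (1/6)(15/44) + (5/6)(15/88) = 65/176.

0.3693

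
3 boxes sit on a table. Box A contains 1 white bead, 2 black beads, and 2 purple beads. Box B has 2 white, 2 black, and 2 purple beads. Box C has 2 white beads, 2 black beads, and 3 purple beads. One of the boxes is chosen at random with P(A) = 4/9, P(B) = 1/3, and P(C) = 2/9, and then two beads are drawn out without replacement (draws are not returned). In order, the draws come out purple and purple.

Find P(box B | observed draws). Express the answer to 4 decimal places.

0.2258

Compute the likelihood of the observed sequence for each case: P(data | box A) = (2/5)(1/4) = 1/10; P(data | box B) = (2/6)(1/5) = 1/15; P(data | box C) = (3/7)(2/6) = 1/7.
Weighting by the prior gives 4/9 · 1/10 = 2/45, 1/3 · 1/15 = 1/45, 2/9 · 1/7 = 2/63; with total 31/315.
Therefore the posterior P(box B | data) = (1/45) / (31/315) = 7/31.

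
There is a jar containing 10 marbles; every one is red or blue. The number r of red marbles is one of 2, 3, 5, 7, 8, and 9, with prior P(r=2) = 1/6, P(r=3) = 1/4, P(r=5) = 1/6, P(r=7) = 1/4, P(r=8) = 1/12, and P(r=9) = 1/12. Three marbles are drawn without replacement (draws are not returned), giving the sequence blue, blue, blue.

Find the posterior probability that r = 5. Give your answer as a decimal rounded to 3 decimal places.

0.083

Under each hypothesis, the probability of the observed sequence is: P(data | r = 2) = (8/10)(7/9)(6/8) = 7/15; P(data | r = 3) = (7/10)(6/9)(5/8) = 7/24; P(data | r = 5) = (5/10)(4/9)(3/8) = 1/12; P(data | r = 7) = (3/10)(2/9)(1/8) = 1/120; P(data | r = 8) = (2/10)(1/9)(0/8) = 0; P(data | r = 9) = (1/10)(0/9) = 0.
Weighting by the prior gives 1/6 · 7/15 = 7/90, 1/4 · 7/24 = 7/96, 1/6 · 1/12 = 1/72, 1/4 · 1/120 = 1/480, 1/12 · 0 = 0, 1/12 · 0 = 0; summing to 1/6.
By Bayes' rule, P(r = 5 | data) = (1/72) / (1/6) = 1/12.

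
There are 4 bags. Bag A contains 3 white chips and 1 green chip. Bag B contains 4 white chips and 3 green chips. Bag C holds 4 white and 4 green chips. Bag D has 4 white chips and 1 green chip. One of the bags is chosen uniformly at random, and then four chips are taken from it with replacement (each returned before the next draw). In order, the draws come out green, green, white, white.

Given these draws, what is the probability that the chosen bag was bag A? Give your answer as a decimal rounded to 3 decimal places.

The likelihood of the observed sequence under each hypothesis: P(data | bag A) = (1/4)(1/4)(3/4)(3/4) = 0.035156; P(data | bag B) = (3/7)(3/7)(4/7)(4/7) = 0.059975; P(data | bag C) = (4/8)(4/8)(4/8)(4/8) = 0.0625; P(data | bag D) = (1/5)(1/5)(4/5)(4/5) = 0.0256.
The prior-weighted likelihoods are 1/4 · 0.035156 = 0.0087891, 1/4 · 0.059975 = 0.014994, 1/4 · 0.0625 = 0.015625, 1/4 · 0.0256 = 0.0064; summing to 0.045808.
Hence P(bag A | data) = (0.0087891) / (0.045808) = 0.19187.

0.192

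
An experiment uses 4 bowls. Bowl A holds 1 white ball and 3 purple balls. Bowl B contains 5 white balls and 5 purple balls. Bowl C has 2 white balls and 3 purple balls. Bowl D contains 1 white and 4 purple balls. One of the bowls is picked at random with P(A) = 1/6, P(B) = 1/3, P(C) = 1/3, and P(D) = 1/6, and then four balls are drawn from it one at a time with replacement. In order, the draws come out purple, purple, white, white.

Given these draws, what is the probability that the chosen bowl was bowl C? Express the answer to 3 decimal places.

Under each hypothesis, the probability of the observed sequence is: P(data | bowl A) = (3/4)(3/4)(1/4)(1/4) = 0.035156; P(data | bowl B) = (5/10)(5/10)(5/10)(5/10) = 0.0625; P(data | bowl C) = (3/5)(3/5)(2/5)(2/5) = 0.0576; P(data | bowl D) = (4/5)(4/5)(1/5)(1/5) = 0.0256.
Weighting by the prior gives 1/6 · 0.035156 = 0.0058594, 1/3 · 0.0625 = 0.020833, 1/3 · 0.0576 = 0.0192, 1/6 · 0.0256 = 0.0042667; with total 0.050159.
By Bayes' rule, P(bowl C | data) = (0.0192) / (0.050159) = 0.38278.

0.383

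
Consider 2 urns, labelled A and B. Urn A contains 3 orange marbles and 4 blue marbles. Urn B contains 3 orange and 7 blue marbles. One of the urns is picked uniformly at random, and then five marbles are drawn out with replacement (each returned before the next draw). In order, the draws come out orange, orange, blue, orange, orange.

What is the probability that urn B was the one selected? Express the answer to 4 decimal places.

0.2273

Under each hypothesis, the probability of the observed sequence is: P(data | urn A) = (3/7)(3/7)(4/7)(3/7)(3/7) = 0.019278; P(data | urn B) = (3/10)(3/10)(7/10)(3/10)(3/10) = 0.00567.
The prior-weighted likelihoods are 1/2 · 0.019278 = 0.0096388, 1/2 · 0.00567 = 0.002835; summing to 0.012474.
So P(urn B | data) = (0.002835) / (0.012474) = 0.22728.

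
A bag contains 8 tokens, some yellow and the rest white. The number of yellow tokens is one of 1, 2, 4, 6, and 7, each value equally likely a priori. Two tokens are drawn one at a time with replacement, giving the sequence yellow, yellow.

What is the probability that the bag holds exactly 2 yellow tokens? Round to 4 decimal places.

0.0377

The likelihood of the observed sequence under each hypothesis: P(data | r = 1) = (1/8)(1/8) = 1/64; P(data | r = 2) = (2/8)(2/8) = 1/16; P(data | r = 4) = (4/8)(4/8) = 1/4; P(data | r = 6) = (6/8)(6/8) = 9/16; P(data | r = 7) = (7/8)(7/8) = 49/64.
Weighting by the prior gives 1/5 · 1/64 = 1/320, 1/5 · 1/16 = 1/80, 1/5 · 1/4 = 1/20, 1/5 · 9/16 = 9/80, 1/5 · 49/64 = 49/320; these sum to 53/160.
So P(r = 2 | data) = (1/80) / (53/160) = 2/53.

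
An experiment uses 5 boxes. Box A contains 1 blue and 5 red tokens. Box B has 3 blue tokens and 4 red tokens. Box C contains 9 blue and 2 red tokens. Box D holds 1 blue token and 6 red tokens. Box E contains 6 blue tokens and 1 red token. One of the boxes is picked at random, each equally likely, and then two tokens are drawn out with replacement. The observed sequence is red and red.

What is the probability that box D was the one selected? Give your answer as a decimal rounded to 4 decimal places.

0.4061

The likelihood of the observed sequence under each hypothesis: P(data | box A) = (5/6)(5/6) = 0.69444; P(data | box B) = (4/7)(4/7) = 0.32653; P(data | box C) = (2/11)(2/11) = 0.033058; P(data | box D) = (6/7)(6/7) = 0.73469; P(data | box E) = (1/7)(1/7) = 0.020408.
Weighting by the prior gives 1/5 · 0.69444 = 0.13889, 1/5 · 0.32653 = 0.065306, 1/5 · 0.033058 = 0.0066116, 1/5 · 0.73469 = 0.14694, 1/5 · 0.020408 = 0.0040816; with total 0.36183.
So P(box D | data) = (0.14694) / (0.36183) = 0.4061.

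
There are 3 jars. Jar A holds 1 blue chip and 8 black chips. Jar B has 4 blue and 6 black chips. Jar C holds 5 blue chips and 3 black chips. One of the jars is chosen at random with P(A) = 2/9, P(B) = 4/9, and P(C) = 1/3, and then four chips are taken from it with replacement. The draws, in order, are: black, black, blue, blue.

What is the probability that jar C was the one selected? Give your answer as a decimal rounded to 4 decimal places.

0.3974

Under each hypothesis, the probability of the observed sequence is: P(data | jar A) = (8/9)(8/9)(1/9)(1/9) = 0.0097546; P(data | jar B) = (6/10)(6/10)(4/10)(4/10) = 0.0576; P(data | jar C) = (3/8)(3/8)(5/8)(5/8) = 0.054932.
Weighting by the prior gives 2/9 · 0.0097546 = 0.0021677, 4/9 · 0.0576 = 0.0256, 1/3 · 0.054932 = 0.018311; these sum to 0.046078.
By Bayes' rule, P(jar C | data) = (0.018311) / (0.046078) = 0.39738.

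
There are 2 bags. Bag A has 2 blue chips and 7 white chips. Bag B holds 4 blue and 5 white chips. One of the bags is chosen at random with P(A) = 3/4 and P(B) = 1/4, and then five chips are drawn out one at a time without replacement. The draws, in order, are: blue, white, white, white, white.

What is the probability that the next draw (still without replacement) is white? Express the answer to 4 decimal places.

0.7065

For each hypothesis, P(data | H) works out to: P(data | bag A) = (2/9)(7/8)(6/7)(5/6)(4/5) = 1/9; P(data | bag B) = (4/9)(5/8)(4/7)(3/6)(2/5) = 2/63.
Weighting by the prior gives 3/4 · 1/9 = 1/12, 1/4 · 2/63 = 1/126; these sum to 23/252.
Normalising, the posterior is P(bag A | data) = 21/23, P(bag B | data) = 2/23.
So P(white next | data) = Σ P(white next | H) P(H | data) = (3/4)(21/23) + (1/4)(2/23) = 65/92.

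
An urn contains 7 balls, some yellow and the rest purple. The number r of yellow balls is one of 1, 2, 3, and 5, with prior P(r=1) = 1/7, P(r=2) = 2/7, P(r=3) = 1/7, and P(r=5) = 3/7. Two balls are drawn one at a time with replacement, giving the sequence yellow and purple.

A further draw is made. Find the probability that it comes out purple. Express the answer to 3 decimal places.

0.513

Under each hypothesis, the probability of the observed sequence is: P(data | r = 1) = (1/7)(6/7) = 6/49; P(data | r = 2) = (2/7)(5/7) = 10/49; P(data | r = 3) = (3/7)(4/7) = 12/49; P(data | r = 5) = (5/7)(2/7) = 10/49.
Multiplying each by its prior: 1/7 · 6/49 = 6/343, 2/7 · 10/49 = 20/343, 1/7 · 12/49 = 12/343, 3/7 · 10/49 = 30/343; with total 68/343.
The posterior is then P(r = 1 | data) = 3/34, P(r = 2 | data) = 5/17, P(r = 3 | data) = 3/17, P(r = 5 | data) = 15/34.
The predictive probability is P(purple next | data) = (6/7)(3/34) + (5/7)(5/17) + (4/7)(3/17) + (2/7)(15/34) = 61/119.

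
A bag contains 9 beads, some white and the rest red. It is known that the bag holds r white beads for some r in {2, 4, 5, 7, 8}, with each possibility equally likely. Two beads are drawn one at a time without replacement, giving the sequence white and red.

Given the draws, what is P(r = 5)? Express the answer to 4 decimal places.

0.2632

For each hypothesis, P(data | H) works out to: P(data | r = 2) = (2/9)(7/8) = 7/36; P(data | r = 4) = (4/9)(5/8) = 5/18; P(data | r = 5) = (5/9)(4/8) = 5/18; P(data | r = 7) = (7/9)(2/8) = 7/36; P(data | r = 8) = (8/9)(1/8) = 1/9.
The prior-weighted likelihoods are 1/5 · 7/36 = 7/180, 1/5 · 5/18 = 1/18, 1/5 · 5/18 = 1/18, 1/5 · 7/36 = 7/180, 1/5 · 1/9 = 1/45; summing to 19/90.
By Bayes' rule, P(r = 5 | data) = (1/18) / (19/90) = 5/19.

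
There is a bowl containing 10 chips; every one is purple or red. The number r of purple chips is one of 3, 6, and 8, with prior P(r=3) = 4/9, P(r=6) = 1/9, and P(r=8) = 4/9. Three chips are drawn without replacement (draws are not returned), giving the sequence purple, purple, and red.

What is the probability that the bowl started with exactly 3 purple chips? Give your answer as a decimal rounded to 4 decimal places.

0.2283

Compute the likelihood of the observed sequence for each case: P(data | r = 3) = (3/10)(2/9)(7/8) = 7/120; P(data | r = 6) = (6/10)(5/9)(4/8) = 1/6; P(data | r = 8) = (8/10)(7/9)(2/8) = 7/45.
The prior-weighted likelihoods are 4/9 · 7/120 = 7/270, 1/9 · 1/6 = 1/54, 4/9 · 7/45 = 28/405; with total 46/405.
So P(r = 3 | data) = (7/270) / (46/405) = 21/92.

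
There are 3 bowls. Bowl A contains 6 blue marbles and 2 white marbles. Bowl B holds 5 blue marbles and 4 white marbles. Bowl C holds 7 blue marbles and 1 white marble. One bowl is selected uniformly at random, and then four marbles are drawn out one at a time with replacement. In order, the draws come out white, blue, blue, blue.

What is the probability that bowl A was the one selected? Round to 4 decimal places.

0.3974

The likelihood of the observed sequence under each hypothesis: P(data | bowl A) = (2/8)(6/8)(6/8)(6/8) = 0.10547; P(data | bowl B) = (4/9)(5/9)(5/9)(5/9) = 0.076208; P(data | bowl C) = (1/8)(7/8)(7/8)(7/8) = 0.08374.
Multiplying each by its prior: 1/3 · 0.10547 = 0.035156, 1/3 · 0.076208 = 0.025403, 1/3 · 0.08374 = 0.027913; with total 0.088472.
So P(bowl A | data) = (0.035156) / (0.088472) = 0.39737.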